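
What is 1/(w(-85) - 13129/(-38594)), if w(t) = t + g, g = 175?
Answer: 38594/3486589 ≈ 0.011069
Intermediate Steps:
w(t) = 175 + t (w(t) = t + 175 = 175 + t)
1/(w(-85) - 13129/(-38594)) = 1/((175 - 85) - 13129/(-38594)) = 1/(90 - 13129*(-1/38594)) = 1/(90 + 13129/38594) = 1/(3486589/38594) = 38594/3486589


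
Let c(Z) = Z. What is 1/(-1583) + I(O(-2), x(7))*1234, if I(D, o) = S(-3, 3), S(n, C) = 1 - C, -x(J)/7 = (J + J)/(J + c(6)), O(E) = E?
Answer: -3906845/1583 ≈ -2468.0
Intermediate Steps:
x(J) = -14*J/(6 + J) (x(J) = -7*(J + J)/(J + 6) = -7*2*J/(6 + J) = -14*J/(6 + J))
I(D, o) = -2 (I(D, o) = 1 - 1*3 = 1 - 3 = -2)
1/(-1583) + I(O(-2), x(7))*1234 = 1/(-1583) - 2*1234 = -1/1583 - 2468 = -3906845/1583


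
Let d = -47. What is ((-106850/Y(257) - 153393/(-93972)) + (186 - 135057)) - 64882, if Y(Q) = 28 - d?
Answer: -18904914299/93972 ≈ -2.0118e+5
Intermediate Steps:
Y(Q) = 75 (Y(Q) = 28 - 1*(-47) = 28 + 47 = 75)
((-106850/Y(257) - 153393/(-93972)) + (186 - 135057)) - 64882 = ((-106850/75 - 153393/(-93972)) + (186 - 135057)) - 64882 = ((-106850*1/75 - 153393*(-1/93972)) - 134871) - 64882 = ((-4274/3 + 51131/31324) - 134871) - 64882 = (-133725383/93972 - 134871) - 64882 = -12807822995/93972 - 64882 = -18904914299/93972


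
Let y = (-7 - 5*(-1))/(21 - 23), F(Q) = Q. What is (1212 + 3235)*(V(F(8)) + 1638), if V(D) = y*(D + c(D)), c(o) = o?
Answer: 7355338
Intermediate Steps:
y = 1 (y = (-7 + 5)/(-2) = -2*(-½) = 1)
V(D) = 2*D (V(D) = 1*(D + D) = 1*(2*D) = 2*D)
(1212 + 3235)*(V(F(8)) + 1638) = (1212 + 3235)*(2*8 + 1638) = 4447*(16 + 1638) = 4447*1654 = 7355338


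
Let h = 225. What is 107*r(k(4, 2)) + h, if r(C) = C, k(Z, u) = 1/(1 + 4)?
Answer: 1232/5 ≈ 246.40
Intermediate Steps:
k(Z, u) = 1/5
107*r(k(4, 2)) + h = 107*(1/5) + 225 = 107/5 + 225 = 1232/5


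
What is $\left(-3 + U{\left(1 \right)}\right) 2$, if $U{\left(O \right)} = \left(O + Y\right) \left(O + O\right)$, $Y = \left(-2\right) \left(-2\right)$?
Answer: $14$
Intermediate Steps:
$Y = 4$
$U{\left(O \right)} = 2 O \left(4 + O\right)$ ($U{\left(O \right)} = \left(O + 4\right) \left(O + O\right) = \left(4 + O\right) 2 O = 2 O \left(4 + O\right)$)
$\left(-3 + U{\left(1 \right)}\right) 2 = \left(-3 + 2 \cdot 1 \left(4 + 1\right)\right) 2 = \left(-3 + 2 \cdot 1 \cdot 5\right) 2 = \left(-3 + 10\right) 2 = 7 \cdot 2 = 14$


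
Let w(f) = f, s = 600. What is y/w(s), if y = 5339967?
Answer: 1779989/200 ≈ 8899.9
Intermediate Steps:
y/w(s) = 5339967/600 = 5339967*(1/600) = 1779989/200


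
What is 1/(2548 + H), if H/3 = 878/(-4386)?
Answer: 731/1862149 ≈ 0.00039256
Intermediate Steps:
H = -439/731 (H = 3*(878/(-4386)) = 3*(878*(-1/4386)) = 3*(-439/2193) = -439/731 ≈ -0.60055)
1/(2548 + H) = 1/(2548 - 439/731) = 1/(1862149/731) = 731/1862149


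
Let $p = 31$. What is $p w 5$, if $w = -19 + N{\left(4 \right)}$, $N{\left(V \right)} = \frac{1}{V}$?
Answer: $- \frac{11625}{4} \approx -2906.3$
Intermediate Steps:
$w = - \frac{75}{4}$ ($w = -19 + \frac{1}{4} = - \frac{75}{4} \approx -18.75$)
$p w 5 = 31 \left(- \frac{75}{4}\right) 5 = \left(- \frac{2325}{4}\right) 5 = - \frac{11625}{4}$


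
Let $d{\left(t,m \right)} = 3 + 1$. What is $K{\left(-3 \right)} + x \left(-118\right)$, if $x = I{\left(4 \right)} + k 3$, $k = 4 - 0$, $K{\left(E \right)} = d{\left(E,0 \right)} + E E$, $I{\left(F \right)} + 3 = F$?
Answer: $-1521$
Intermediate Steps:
$I{\left(F \right)} = -3 + F$
$d{\left(t,m \right)} = 4$
$K{\left(E \right)} = 4 + E^{2}$ ($K{\left(E \right)} = 4 + E E = 4 + E^{2}$)
$k = 4$ ($k = 4 + 0 = 4$)
$x = 13$ ($x = \left(-3 + 4\right) + 4 \cdot 3 = 1 + 12 = 13$)
$K{\left(-3 \right)} + x \left(-118\right) = \left(4 + \left(-3\right)^{2}\right) + 13 \left(-118\right) = \left(4 + 9\right) - 1534 = 13 - 1534 = -1521$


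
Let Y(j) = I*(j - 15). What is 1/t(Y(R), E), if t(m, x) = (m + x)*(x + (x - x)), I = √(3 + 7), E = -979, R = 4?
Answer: 1/957231 - √10/85193559 ≈ 1.0076e-6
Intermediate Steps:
I = √10 ≈ 3.1623
Y(j) = √10*(-15 + j) (Y(j) = √10*(j - 15) = √10*(-15 + j))
t(m, x) = x*(m + x) (t(m, x) = (m + x)*(x + 0) = (m + x)*x = x*(m + x))
1/t(Y(R), E) = 1/(-979*(√10*(-15 + 4) - 979)) = 1/(-979*(√10*(-11) - 979)) = 1/(-979*(-11*√10 - 979)) = 1/(-979*(-979 - 11*√10)) = 1/(958441 + 10769*√10)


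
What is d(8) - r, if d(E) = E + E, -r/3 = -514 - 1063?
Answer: -4715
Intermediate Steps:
r = 4731 (r = -3*(-514 - 1063) = -3*(-1577) = 4731)
d(E) = 2*E
d(8) - r = 2*8 - 1*4731 = 16 - 4731 = -4715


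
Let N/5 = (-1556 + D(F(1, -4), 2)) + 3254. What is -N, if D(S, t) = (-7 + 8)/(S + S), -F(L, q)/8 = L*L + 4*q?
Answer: -407521/48 ≈ -8490.0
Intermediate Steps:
F(L, q) = -32*q - 8*L² (F(L, q) = -8*(L*L + 4*q) = -8*(L² + 4*q) = -32*q - 8*L²)
D(S, t) = 1/(2*S)
N = 407521/48 (N = 5*((-1556 + 1/(2*(-32*(-4) - 8*1²))) + 3254) = 5*((-1556 + 1/(2*(128 - 8*1))) + 3254) = 5*((-1556 + 1/(2*(128 - 8))) + 3254) = 5*((-1556 + (½)/120) + 3254) = 5*((-1556 + (½)*(1/120)) + 3254) = 5*((-1556 + 1/240) + 3254) = 5*(-373439/240 + 3254) = 5*(407521/240) = 407521/48 ≈ 8490.0)
-N = -1*407521/48 = -407521/48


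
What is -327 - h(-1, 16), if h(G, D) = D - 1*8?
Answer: -335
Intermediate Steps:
h(G, D) = -8 + D (h(G, D) = D - 8 = -8 + D)
-327 - h(-1, 16) = -327 - (-8 + 16) = -327 - 1*8 = -327 - 8 = -335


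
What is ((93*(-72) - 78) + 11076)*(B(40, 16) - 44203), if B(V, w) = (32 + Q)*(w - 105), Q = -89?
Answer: -168337260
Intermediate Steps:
B(V, w) = 5985 - 57*w (B(V, w) = (32 - 89)*(w - 105) = -57*(-105 + w) = 5985 - 57*w)
((93*(-72) - 78) + 11076)*(B(40, 16) - 44203) = ((93*(-72) - 78) + 11076)*((5985 - 57*16) - 44203) = ((-6696 - 78) + 11076)*((5985 - 912) - 44203) = (-6774 + 11076)*(5073 - 44203) = 4302*(-39130) = -168337260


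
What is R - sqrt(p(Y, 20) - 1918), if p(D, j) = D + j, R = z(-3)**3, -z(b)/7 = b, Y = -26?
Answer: 9261 - 2*I*sqrt(481) ≈ 9261.0 - 43.863*I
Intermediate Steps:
z(b) = -7*b
R = 9261 (R = (-7*(-3))**3 = 21**3 = 9261)
R - sqrt(p(Y, 20) - 1918) = 9261 - sqrt((-26 + 20) - 1918) = 9261 - sqrt(-6 - 1918) = 9261 - sqrt(-1924) = 9261 - 2*I*sqrt(481)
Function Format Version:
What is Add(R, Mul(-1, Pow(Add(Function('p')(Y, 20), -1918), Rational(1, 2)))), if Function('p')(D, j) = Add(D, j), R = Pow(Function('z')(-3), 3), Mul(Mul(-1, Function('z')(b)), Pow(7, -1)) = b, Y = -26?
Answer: Add(9261, Mul(-2, I, Pow(481, Rational(1, 2)))) ≈ Add(9261.0, Mul(-43.863, I))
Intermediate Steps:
Function('z')(b) = Mul(-7, b)
R = 9261 (R = Pow(Mul(-7, -3), 3) = Pow(21, 3) = 9261)
Add(R, Mul(-1, Pow(Add(Function('p')(Y, 20), -1918), Rational(1, 2)))) = Add(9261, Mul(-1, Pow(Add(Add(-26, 20), -1918), Rational(1, 2)))) = Add(9261, Mul(-1, Pow(Add(-6, -1918), Rational(1, 2)))) = Add(9261, Mul(-1, Pow(-1924, Rational(1, 2)))) = Add(9261, Mul(-1, Mul(2, I, Pow(481, Rational(1, 2))))) = Add(9261, Mul(-2, I, Pow(481, Rational(1, 2))))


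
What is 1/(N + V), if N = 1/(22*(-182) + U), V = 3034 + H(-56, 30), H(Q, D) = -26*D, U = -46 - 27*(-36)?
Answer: 3078/6937811 ≈ 0.00044366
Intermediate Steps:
U = 926 (U = -46 + 972 = 926)
V = 2254 (V = 3034 - 26*30 = 3034 - 780 = 2254)
N = -1/3078 (N = 1/(22*(-182) + 926) = 1/(-4004 + 926) = 1/(-3078) = -1/3078 ≈ -0.00032489)
1/(N + V) = 1/(-1/3078 + 2254) = 1/(6937811/3078) = 3078/6937811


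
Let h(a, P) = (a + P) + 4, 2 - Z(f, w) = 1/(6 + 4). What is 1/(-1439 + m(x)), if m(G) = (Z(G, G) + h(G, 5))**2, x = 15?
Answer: -100/76819 ≈ -0.0013018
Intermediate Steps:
Z(f, w) = 19/10 (Z(f, w) = 2 - 1/(6 + 4) = 2 - 1/10 = 19/10)
h(a, P) = 4 + P + a (h(a, P) = (P + a) + 4 = 4 + P + a)
m(G) = (109/10 + G)**2 (m(G) = (19/10 + (4 + 5 + G))**2 = (19/10 + (9 + G))**2 = (109/10 + G)**2)
1/(-1439 + m(x)) = 1/(-1439 + (109 + 10*15)**2/100) = 1/(-1439 + (109 + 150)**2/100) = 1/(-1439 + (1/100)*259**2) = 1/(-1439 + (1/100)*67081) = 1/(-1439 + 67081/100) = 1/(-76819/100) = -100/76819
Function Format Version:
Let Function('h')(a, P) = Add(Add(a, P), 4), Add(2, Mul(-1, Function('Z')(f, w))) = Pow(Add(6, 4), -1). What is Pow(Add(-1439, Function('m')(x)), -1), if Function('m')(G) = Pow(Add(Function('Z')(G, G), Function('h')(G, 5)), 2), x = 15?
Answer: Rational(-100, 76819) ≈ -0.0013018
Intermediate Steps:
Function('Z')(f, w) = Rational(19, 10) (Function('Z')(f, w) = Add(2, Mul(-1, Pow(Add(6, 4), -1))) = Add(2, Mul(-1, Pow(10, -1))) = Add(2, Mul(-1, Rational(1, 10))) = Add(2, Rational(-1, 10)) = Rational(19, 10))
Function('h')(a, P) = Add(4, P, a) (Function('h')(a, P) = Add(Add(P, a), 4) = Add(4, P, a))
Function('m')(G) = Pow(Add(Rational(109, 10), G), 2) (Function('m')(G) = Pow(Add(Rational(19, 10), Add(4, 5, G)), 2) = Pow(Add(Rational(19, 10), Add(9, G)), 2) = Pow(Add(Rational(109, 10), G), 2))
Pow(Add(-1439, Function('m')(x)), -1) = Pow(Add(-1439, Mul(Rational(1, 100), Pow(Add(109, Mul(10, 15)), 2))), -1) = Pow(Add(-1439, Mul(Rational(1, 100), Pow(Add(109, 150), 2))), -1) = Pow(Add(-1439, Mul(Rational(1, 100), Pow(259, 2))), -1) = Pow(Add(-1439, Mul(Rational(1, 100), 67081)), -1) = Pow(Add(-1439, Rational(67081, 100)), -1) = Pow(Rational(-76819, 100), -1) = Rational(-100, 76819)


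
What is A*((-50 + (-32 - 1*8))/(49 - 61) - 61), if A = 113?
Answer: -12091/2 ≈ -6045.5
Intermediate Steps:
A*((-50 + (-32 - 1*8))/(49 - 61) - 61) = 113*((-50 + (-32 - 1*8))/(49 - 61) - 61) = 113*((-50 + (-32 - 8))/(-12) - 61) = 113*((-50 - 40)*(-1/12) - 61) = 113*(-90*(-1/12) - 61) = 113*(15/2 - 61) = 113*(-107/2) = -12091/2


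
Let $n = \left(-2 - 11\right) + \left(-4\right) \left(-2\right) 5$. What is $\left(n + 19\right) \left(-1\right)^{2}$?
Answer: $46$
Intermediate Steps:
$n = 27$ ($n = -13 + 8 \cdot 5 = -13 + 40 = 27$)
$\left(n + 19\right) \left(-1\right)^{2} = \left(27 + 19\right) \left(-1\right)^{2} = 46 \cdot 1 = 46$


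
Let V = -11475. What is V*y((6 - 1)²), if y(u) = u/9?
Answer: -31875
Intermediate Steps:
y(u) = u/9 (y(u) = u*(⅑) = u/9)
V*y((6 - 1)²) = -1275*(6 - 1)² = -1275*5² = -1275*25 = -11475*25/9 = -31875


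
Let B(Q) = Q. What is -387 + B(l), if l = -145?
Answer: -532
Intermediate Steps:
-387 + B(l) = -387 - 145 = -532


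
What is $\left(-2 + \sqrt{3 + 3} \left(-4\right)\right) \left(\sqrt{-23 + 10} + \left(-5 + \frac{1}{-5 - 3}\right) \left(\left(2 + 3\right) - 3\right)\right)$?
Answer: $\frac{\left(1 + 2 \sqrt{6}\right) \left(41 - 4 i \sqrt{13}\right)}{2} \approx 120.93 - 42.538 i$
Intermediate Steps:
$\left(-2 + \sqrt{3 + 3} \left(-4\right)\right) \left(\sqrt{-23 + 10} + \left(-5 + \frac{1}{-5 - 3}\right) \left(\left(2 + 3\right) - 3\right)\right) = \left(-2 + \sqrt{6} \left(-4\right)\right) \left(\sqrt{-13} + \left(-5 + \frac{1}{-8}\right) \left(5 - 3\right)\right) = \left(-2 - 4 \sqrt{6}\right) \left(i \sqrt{13} + \left(-5 - \frac{1}{8}\right) 2\right) = \left(-2 - 4 \sqrt{6}\right) \left(i \sqrt{13} - \frac{41}{4}\right) = \left(-2 - 4 \sqrt{6}\right) \left(- \frac{41}{4} + i \sqrt{13}\right)$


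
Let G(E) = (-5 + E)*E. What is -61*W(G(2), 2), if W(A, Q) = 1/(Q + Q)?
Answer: -61/4 ≈ -15.250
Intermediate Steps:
G(E) = E*(-5 + E)
W(A, Q) = 1/(2*Q)
-61*W(G(2), 2) = -61/(2*2) = -61*¼ = -61/4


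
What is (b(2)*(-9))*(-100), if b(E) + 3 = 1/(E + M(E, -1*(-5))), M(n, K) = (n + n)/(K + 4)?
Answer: -25650/11 ≈ -2331.8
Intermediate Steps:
M(n, K) = 2*n/(4 + K) (M(n, K) = (2*n)/(4 + K) = 2*n/(4 + K))
b(E) = -3 + 9/(11*E) (b(E) = -3 + 1/(E + 2*E/(4 - 1*(-5))) = -3 + 1/(E + 2*E/(4 + 5)) = -3 + 1/(E + 2*E/9) = -3 + 1/(11*E/9) = -3 + 9/(11*E))
(b(2)*(-9))*(-100) = ((-3 + (9/11)/2)*(-9))*(-100) = ((-3 + (9/11)*(½))*(-9))*(-100) = ((-3 + 9/22)*(-9))*(-100) = -57/22*(-9)*(-100) = (513/22)*(-100) = -25650/11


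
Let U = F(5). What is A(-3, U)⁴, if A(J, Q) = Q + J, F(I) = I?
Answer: 16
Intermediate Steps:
U = 5
A(J, Q) = J + Q
A(-3, U)⁴ = (-3 + 5)⁴ = 2⁴ = 16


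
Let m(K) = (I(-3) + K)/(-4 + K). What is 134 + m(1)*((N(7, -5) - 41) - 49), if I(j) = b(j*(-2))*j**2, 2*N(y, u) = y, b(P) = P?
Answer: 10319/6 ≈ 1719.8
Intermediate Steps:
N(y, u) = y/2
I(j) = -2*j**3 (I(j) = (j*(-2))*j**2 = (-2*j)*j**2 = -2*j**3)
m(K) = (54 + K)/(-4 + K) (m(K) = (-2*(-3)**3 + K)/(-4 + K) = (-2*(-27) + K)/(-4 + K) = (54 + K)/(-4 + K))
134 + m(1)*((N(7, -5) - 41) - 49) = 134 + ((54 + 1)/(-4 + 1))*(((1/2)*7 - 41) - 49) = 134 + (55/(-3))*((7/2 - 41) - 49) = 134 + (-1/3*55)*(-75/2 - 49) = 134 - 55/3*(-173/2) = 134 + 9515/6 = 10319/6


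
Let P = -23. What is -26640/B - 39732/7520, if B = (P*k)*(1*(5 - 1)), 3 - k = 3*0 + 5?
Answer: -6488859/43240 ≈ -150.07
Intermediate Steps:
k = -2 (k = 3 - (3*0 + 5) = 3 - (0 + 5) = 3 - 1*5 = 3 - 5 = -2)
B = 184 (B = (-23*(-2))*(1*(5 - 1)) = 46*(1*4) = 46*4 = 184)
-26640/B - 39732/7520 = -26640/184 - 39732/7520 = -26640*1/184 - 39732*1/7520 = -3330/23 - 9933/1880 = -6488859/43240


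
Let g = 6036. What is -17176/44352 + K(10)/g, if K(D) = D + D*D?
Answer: -1029121/2788632 ≈ -0.36904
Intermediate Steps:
K(D) = D + D**2
-17176/44352 + K(10)/g = -17176/44352 + (10*(1 + 10))/6036 = -17176*1/44352 + (10*11)*(1/6036) = -2147/5544 + 110*(1/6036) = -2147/5544 + 55/3018 = -1029121/2788632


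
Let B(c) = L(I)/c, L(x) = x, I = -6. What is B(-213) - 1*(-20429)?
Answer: 1450461/71 ≈ 20429.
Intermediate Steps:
B(c) = -6/c
B(-213) - 1*(-20429) = -6/(-213) - 1*(-20429) = -6*(-1/213) + 20429 = 2/71 + 20429 = 1450461/71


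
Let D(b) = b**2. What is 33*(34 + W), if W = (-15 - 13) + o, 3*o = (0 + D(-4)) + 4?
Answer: 418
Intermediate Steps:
o = 20/3 (o = ((0 + (-4)**2) + 4)/3 = ((0 + 16) + 4)/3 = (16 + 4)/3 = (1/3)*20 = 20/3 ≈ 6.6667)
W = -64/3 (W = (-15 - 13) + 20/3 = -28 + 20/3 = -64/3 ≈ -21.333)
33*(34 + W) = 33*(34 - 64/3) = 33*(38/3) = 418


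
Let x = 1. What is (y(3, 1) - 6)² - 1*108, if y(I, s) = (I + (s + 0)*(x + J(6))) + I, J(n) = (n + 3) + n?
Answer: 148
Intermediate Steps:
J(n) = 3 + 2*n (J(n) = (3 + n) + n = 3 + 2*n)
y(I, s) = 2*I + 16*s (y(I, s) = (I + (s + 0)*(1 + (3 + 2*6))) + I = (I + s*(1 + (3 + 12))) + I = (I + s*(1 + 15)) + I = (I + s*16) + I = (I + 16*s) + I = 2*I + 16*s)
(y(3, 1) - 6)² - 1*108 = ((2*3 + 16*1) - 6)² - 1*108 = ((6 + 16) - 6)² - 108 = (22 - 6)² - 108 = 16² - 108 = 256 - 108 = 148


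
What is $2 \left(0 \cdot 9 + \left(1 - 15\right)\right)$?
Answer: $-28$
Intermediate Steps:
$2 \left(0 \cdot 9 + \left(1 - 15\right)\right) = 2 \left(0 - 14\right) = 2 \left(-14\right) = -28$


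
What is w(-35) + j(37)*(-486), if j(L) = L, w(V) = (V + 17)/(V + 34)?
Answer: -17964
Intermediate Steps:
w(V) = (17 + V)/(34 + V)
w(-35) + j(37)*(-486) = (17 - 35)/(34 - 35) + 37*(-486) = -18/(-1) - 17982 = -1*(-18) - 17982 = 18 - 17982 = -17964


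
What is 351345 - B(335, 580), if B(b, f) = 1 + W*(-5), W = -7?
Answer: 351309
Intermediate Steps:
B(b, f) = 36 (B(b, f) = 1 - 7*(-5) = 1 + 35 = 36)
351345 - B(335, 580) = 351345 - 1*36 = 351345 - 36 = 351309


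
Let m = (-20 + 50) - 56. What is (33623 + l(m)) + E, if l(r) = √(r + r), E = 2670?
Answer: 36293 + 2*I*√13 ≈ 36293.0 + 7.2111*I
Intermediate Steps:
m = -26 (m = 30 - 56 = -26)
l(r) = √2*√r (l(r) = √(2*r) = √2*√r)
(33623 + l(m)) + E = (33623 + √2*√(-26)) + 2670 = (33623 + √2*(I*√26)) + 2670 = (33623 + 2*I*√13) + 2670 = 36293 + 2*I*√13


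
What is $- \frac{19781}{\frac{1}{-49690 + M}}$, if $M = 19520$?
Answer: $596792770$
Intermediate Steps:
$- \frac{19781}{\frac{1}{-49690 + M}} = - \frac{19781}{\frac{1}{-49690 + 19520}} = - \frac{19781}{\frac{1}{-30170}} = - \frac{19781}{- \frac{1}{30170}} = \left(-19781\right) \left(-30170\right) = 596792770$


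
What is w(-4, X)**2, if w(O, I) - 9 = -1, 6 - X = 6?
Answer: 64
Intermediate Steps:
X = 0 (X = 6 - 1*6 = 6 - 6 = 0)
w(O, I) = 8 (w(O, I) = 9 - 1 = 8)
w(-4, X)**2 = 8**2 = 64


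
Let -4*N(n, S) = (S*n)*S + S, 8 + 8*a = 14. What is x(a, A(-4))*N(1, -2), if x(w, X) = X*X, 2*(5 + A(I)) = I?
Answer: -49/2 ≈ -24.500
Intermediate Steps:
a = ¾ (a = -1 + (⅛)*14 = -1 + 7/4 = ¾ ≈ 0.75000)
A(I) = -5 + I/2
N(n, S) = -S/4 - n*S²/4 (N(n, S) = -((S*n)*S + S)/4 = -(n*S² + S)/4 = -(S + n*S²)/4 = -S/4 - n*S²/4)
x(w, X) = X²
x(a, A(-4))*N(1, -2) = (-5 + (½)*(-4))²*(-¼*(-2)*(1 - 2*1)) = (-5 - 2)²*(-¼*(-2)*(1 - 2)) = (-7)²*(-¼*(-2)*(-1)) = 49*(-½) = -49/2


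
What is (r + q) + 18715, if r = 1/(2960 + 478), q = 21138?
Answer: 137014615/3438 ≈ 39853.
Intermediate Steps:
r = 1/3438 ≈ 0.00029087
(r + q) + 18715 = (1/3438 + 21138) + 18715 = 72672445/3438 + 18715 = 137014615/3438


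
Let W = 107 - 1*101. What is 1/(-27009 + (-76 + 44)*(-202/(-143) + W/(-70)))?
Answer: -5005/135392557 ≈ -3.6967e-5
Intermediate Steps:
W = 6 (W = 107 - 101 = 6)
1/(-27009 + (-76 + 44)*(-202/(-143) + W/(-70))) = 1/(-27009 + (-76 + 44)*(-202/(-143) + 6/(-70))) = 1/(-27009 - 32*(-202*(-1/143) + 6*(-1/70))) = 1/(-27009 - 32*(202/143 - 3/35)) = 1/(-27009 - 32*6641/5005) = 1/(-27009 - 212512/5005) = 1/(-135392557/5005) = -5005/135392557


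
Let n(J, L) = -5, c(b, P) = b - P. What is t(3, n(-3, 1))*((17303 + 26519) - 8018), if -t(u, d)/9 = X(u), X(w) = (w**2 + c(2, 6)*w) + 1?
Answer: 644472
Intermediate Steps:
X(w) = 1 + w**2 - 4*w (X(w) = (w**2 + (2 - 1*6)*w) + 1 = (w**2 + (2 - 6)*w) + 1 = (w**2 - 4*w) + 1 = 1 + w**2 - 4*w)
t(u, d) = -9 - 9*u**2 + 36*u (t(u, d) = -9*(1 + u**2 - 4*u) = -9 - 9*u**2 + 36*u)
t(3, n(-3, 1))*((17303 + 26519) - 8018) = (-9 - 9*3**2 + 36*3)*((17303 + 26519) - 8018) = (-9 - 9*9 + 108)*(43822 - 8018) = (-9 - 81 + 108)*35804 = 18*35804 = 644472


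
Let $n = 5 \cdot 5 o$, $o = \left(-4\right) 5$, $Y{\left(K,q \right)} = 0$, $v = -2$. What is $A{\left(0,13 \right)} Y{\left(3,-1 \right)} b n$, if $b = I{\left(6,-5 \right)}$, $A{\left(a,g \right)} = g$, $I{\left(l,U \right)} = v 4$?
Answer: $0$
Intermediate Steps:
$I{\left(l,U \right)} = -8$ ($I{\left(l,U \right)} = \left(-2\right) 4 = -8$)
$b = -8$
$o = -20$
$n = -500$ ($n = 5 \cdot 5 \left(-20\right) = 25 \left(-20\right) = -500$)
$A{\left(0,13 \right)} Y{\left(3,-1 \right)} b n = 13 \cdot 0 \left(-8\right) \left(-500\right) = 13 \cdot 0 \left(-500\right) = 0 \left(-500\right) = 0$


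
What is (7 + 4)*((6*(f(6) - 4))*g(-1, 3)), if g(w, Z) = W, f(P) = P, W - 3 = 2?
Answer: 660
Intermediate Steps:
W = 5 (W = 3 + 2 = 5)
g(w, Z) = 5
(7 + 4)*((6*(f(6) - 4))*g(-1, 3)) = (7 + 4)*((6*(6 - 4))*5) = 11*((6*2)*5) = 11*(12*5) = 11*60 = 660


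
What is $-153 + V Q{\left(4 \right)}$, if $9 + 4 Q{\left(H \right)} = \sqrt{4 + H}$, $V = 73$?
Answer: $- \frac{1269}{4} + \frac{73 \sqrt{2}}{2} \approx -265.63$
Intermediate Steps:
$Q{\left(H \right)} = - \frac{9}{4} + \frac{\sqrt{4 + H}}{4}$
$-153 + V Q{\left(4 \right)} = -153 + 73 \left(- \frac{9}{4} + \frac{\sqrt{4 + 4}}{4}\right) = -153 + 73 \left(- \frac{9}{4} + \frac{\sqrt{8}}{4}\right) = -153 + 73 \left(- \frac{9}{4} + \frac{2 \sqrt{2}}{4}\right) = -153 + 73 \left(- \frac{9}{4} + \frac{\sqrt{2}}{2}\right) = -153 - \left(\frac{657}{4} - \frac{73 \sqrt{2}}{2}\right) = - \frac{1269}{4} + \frac{73 \sqrt{2}}{2}$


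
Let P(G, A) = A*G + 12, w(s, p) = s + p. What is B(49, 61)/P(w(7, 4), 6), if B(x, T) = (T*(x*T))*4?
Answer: 364658/39 ≈ 9350.2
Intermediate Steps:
w(s, p) = p + s
P(G, A) = 12 + A*G
B(x, T) = 4*x*T² (B(x, T) = (T*(T*x))*4 = (x*T²)*4 = 4*x*T²)
B(49, 61)/P(w(7, 4), 6) = (4*49*61²)/(12 + 6*(4 + 7)) = (4*49*3721)/(12 + 6*11) = 729316/(12 + 66) = 729316/78 = 729316*(1/78) = 364658/39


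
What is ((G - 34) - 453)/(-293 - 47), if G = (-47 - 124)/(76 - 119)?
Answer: 2077/1462 ≈ 1.4207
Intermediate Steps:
G = 171/43 (G = -171/(-43) = -171*(-1/43) = 171/43 ≈ 3.9767)
((G - 34) - 453)/(-293 - 47) = ((171/43 - 34) - 453)/(-293 - 47) = (-1291/43 - 453)/(-340) = -20770/43*(-1/340) = 2077/1462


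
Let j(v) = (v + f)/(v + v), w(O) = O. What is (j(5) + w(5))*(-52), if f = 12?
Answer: -1742/5 ≈ -348.40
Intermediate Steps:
j(v) = (12 + v)/(2*v) (j(v) = (v + 12)/(v + v) = (12 + v)/((2*v)) = (12 + v)*(1/(2*v)) = (12 + v)/(2*v))
(j(5) + w(5))*(-52) = ((½)*(12 + 5)/5 + 5)*(-52) = ((½)*(⅕)*17 + 5)*(-52) = (17/10 + 5)*(-52) = (67/10)*(-52) = -1742/5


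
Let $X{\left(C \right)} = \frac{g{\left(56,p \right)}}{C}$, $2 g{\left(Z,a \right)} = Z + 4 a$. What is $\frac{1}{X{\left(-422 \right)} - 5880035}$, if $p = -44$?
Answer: $- \frac{211}{1240687355} \approx -1.7007 \cdot 10^{-7}$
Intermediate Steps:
$g{\left(Z,a \right)} = \frac{Z}{2} + 2 a$ ($g{\left(Z,a \right)} = \frac{Z + 4 a}{2} = \frac{Z}{2} + 2 a$)
$X{\left(C \right)} = - \frac{60}{C}$ ($X{\left(C \right)} = \frac{\frac{1}{2} \cdot 56 + 2 \left(-44\right)}{C} = \frac{28 - 88}{C} = - \frac{60}{C}$)
$\frac{1}{X{\left(-422 \right)} - 5880035} = \frac{1}{- \frac{60}{-422} - 5880035} = \frac{1}{\left(-60\right) \left(- \frac{1}{422}\right) - 5880035} = \frac{1}{\frac{30}{211} - 5880035} = \frac{1}{- \frac{1240687355}{211}} = - \frac{211}{1240687355}$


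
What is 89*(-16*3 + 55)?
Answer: 623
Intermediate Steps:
89*(-16*3 + 55) = 89*(-48 + 55) = 89*7 = 623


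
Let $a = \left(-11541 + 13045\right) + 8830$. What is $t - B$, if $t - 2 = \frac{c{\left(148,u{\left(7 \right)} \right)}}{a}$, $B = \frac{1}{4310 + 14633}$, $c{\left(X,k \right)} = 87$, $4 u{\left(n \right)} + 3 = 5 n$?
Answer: $\frac{393151631}{195756962} \approx 2.0084$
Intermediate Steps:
$u{\left(n \right)} = - \frac{3}{4} + \frac{5 n}{4}$
$a = 10334$ ($a = 1504 + 8830 = 10334$)
$B = \frac{1}{18943} \approx 5.279 \cdot 10^{-5}$
$t = \frac{20755}{10334}$ ($t = 2 + \frac{87}{10334} = \frac{20755}{10334} \approx 2.0084$)
$t - B = \frac{20755}{10334} - \frac{1}{18943} = \frac{393151631}{195756962}$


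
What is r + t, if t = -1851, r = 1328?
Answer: -523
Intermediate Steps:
r + t = 1328 - 1851 = -523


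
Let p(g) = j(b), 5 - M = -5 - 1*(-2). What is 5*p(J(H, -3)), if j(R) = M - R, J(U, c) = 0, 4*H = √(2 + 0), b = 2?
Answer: 30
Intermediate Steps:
H = √2/4 (H = √(2 + 0)/4 = √2/4 ≈ 0.35355)
M = 8 (M = 5 - (-5 - 1*(-2)) = 5 - (-5 + 2) = 5 - 1*(-3) = 5 + 3 = 8)
j(R) = 8 - R
p(g) = 6 (p(g) = 8 - 1*2 = 8 - 2 = 6)
5*p(J(H, -3)) = 5*6 = 30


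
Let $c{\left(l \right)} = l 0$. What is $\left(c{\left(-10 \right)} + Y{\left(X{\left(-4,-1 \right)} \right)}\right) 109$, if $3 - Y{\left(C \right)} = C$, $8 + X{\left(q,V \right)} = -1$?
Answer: $1308$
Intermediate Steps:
$X{\left(q,V \right)} = -9$ ($X{\left(q,V \right)} = -8 - 1 = -9$)
$Y{\left(C \right)} = 3 - C$
$c{\left(l \right)} = 0$
$\left(c{\left(-10 \right)} + Y{\left(X{\left(-4,-1 \right)} \right)}\right) 109 = \left(0 + \left(3 - -9\right)\right) 109 = \left(0 + \left(3 + 9\right)\right) 109 = \left(0 + 12\right) 109 = 12 \cdot 109 = 1308$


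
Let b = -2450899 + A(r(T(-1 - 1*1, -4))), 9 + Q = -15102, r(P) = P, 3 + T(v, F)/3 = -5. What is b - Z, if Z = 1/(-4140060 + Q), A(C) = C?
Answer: -10184004172832/4155171 ≈ -2.4509e+6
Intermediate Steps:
T(v, F) = -24 (T(v, F) = -9 + 3*(-5) = -9 - 15 = -24)
Q = -15111 (Q = -9 - 15102 = -15111)
Z = -1/4155171 (Z = 1/(-4140060 - 15111) = 1/(-4155171) = -1/4155171 ≈ -2.4066e-7)
b = -2450923 (b = -2450899 - 24 = -2450923)
b - Z = -2450923 - 1*(-1/4155171) = -2450923 + 1/4155171 = -10184004172832/4155171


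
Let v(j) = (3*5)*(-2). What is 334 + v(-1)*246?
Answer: -7046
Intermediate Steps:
v(j) = -30 (v(j) = 15*(-2) = -30)
334 + v(-1)*246 = 334 - 30*246 = 334 - 7380 = -7046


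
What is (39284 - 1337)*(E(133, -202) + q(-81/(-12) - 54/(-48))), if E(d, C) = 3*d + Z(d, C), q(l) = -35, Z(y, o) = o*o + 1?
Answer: 1562240043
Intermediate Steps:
Z(y, o) = 1 + o**2 (Z(y, o) = o**2 + 1 = 1 + o**2)
E(d, C) = 1 + C**2 + 3*d (E(d, C) = 3*d + (1 + C**2) = 1 + C**2 + 3*d)
(39284 - 1337)*(E(133, -202) + q(-81/(-12) - 54/(-48))) = (39284 - 1337)*((1 + (-202)**2 + 3*133) - 35) = 37947*((1 + 40804 + 399) - 35) = 37947*(41204 - 35) = 37947*41169 = 1562240043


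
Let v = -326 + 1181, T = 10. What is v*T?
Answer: 8550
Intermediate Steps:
v = 855
v*T = 855*10 = 8550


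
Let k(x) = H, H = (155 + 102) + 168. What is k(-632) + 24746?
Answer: 25171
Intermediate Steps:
H = 425 (H = 257 + 168 = 425)
k(x) = 425
k(-632) + 24746 = 425 + 24746 = 25171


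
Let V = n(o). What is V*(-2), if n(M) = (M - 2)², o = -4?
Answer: -72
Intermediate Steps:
n(M) = (-2 + M)²
V = 36 (V = (-2 - 4)² = (-6)² = 36)
V*(-2) = 36*(-2) = -72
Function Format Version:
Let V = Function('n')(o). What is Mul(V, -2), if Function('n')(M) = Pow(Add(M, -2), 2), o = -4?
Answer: -72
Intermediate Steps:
Function('n')(M) = Pow(Add(-2, M), 2)
V = 36 (V = Pow(Add(-2, -4), 2) = Pow(-6, 2) = 36)
Mul(V, -2) = Mul(36, -2) = -72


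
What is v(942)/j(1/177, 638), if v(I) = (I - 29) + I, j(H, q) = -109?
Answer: -1855/109 ≈ -17.018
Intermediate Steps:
v(I) = -29 + 2*I (v(I) = (-29 + I) + I = -29 + 2*I)
v(942)/j(1/177, 638) = (-29 + 2*942)/(-109) = (-29 + 1884)*(-1/109) = 1855*(-1/109) = -1855/109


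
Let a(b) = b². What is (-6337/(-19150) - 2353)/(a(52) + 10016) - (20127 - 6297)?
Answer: -1122955697871/81196000 ≈ -13830.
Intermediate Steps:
(-6337/(-19150) - 2353)/(a(52) + 10016) - (20127 - 6297) = (-6337/(-19150) - 2353)/(52² + 10016) - (20127 - 6297) = (-6337*(-1/19150) - 2353)/(2704 + 10016) - 1*13830 = (6337/19150 - 2353)/12720 - 13830 = -45053613/19150*1/12720 - 13830 = -15017871/81196000 - 13830 = -1122955697871/81196000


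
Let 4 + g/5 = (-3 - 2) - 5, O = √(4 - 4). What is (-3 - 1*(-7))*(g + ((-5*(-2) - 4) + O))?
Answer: -256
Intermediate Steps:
O = 0 (O = √0 = 0)
g = -70 (g = -20 + 5*((-3 - 2) - 5) = -20 + 5*(-5 - 5) = -20 + 5*(-10) = -20 - 50 = -70)
(-3 - 1*(-7))*(g + ((-5*(-2) - 4) + O)) = (-3 - 1*(-7))*(-70 + ((-5*(-2) - 4) + 0)) = (-3 + 7)*(-70 + ((10 - 4) + 0)) = 4*(-70 + (6 + 0)) = 4*(-70 + 6) = 4*(-64) = -256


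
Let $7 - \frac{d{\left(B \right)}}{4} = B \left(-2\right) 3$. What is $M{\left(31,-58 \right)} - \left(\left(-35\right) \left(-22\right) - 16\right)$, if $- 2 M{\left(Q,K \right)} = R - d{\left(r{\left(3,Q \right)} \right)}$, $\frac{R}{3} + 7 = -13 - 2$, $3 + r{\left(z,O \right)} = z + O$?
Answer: $-335$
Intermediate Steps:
$r{\left(z,O \right)} = -3 + O + z$ ($r{\left(z,O \right)} = -3 + \left(z + O\right) = -3 + \left(O + z\right) = -3 + O + z$)
$d{\left(B \right)} = 28 + 24 B$ ($d{\left(B \right)} = 28 - 4 B \left(-2\right) 3 = 28 - 4 - 2 B 3 = 28 - 4 \left(- 6 B\right) = 28 + 24 B$)
$R = -66$ ($R = -21 + 3 \left(-13 - 2\right) = -21 + 3 \left(-15\right) = -21 - 45 = -66$)
$M{\left(Q,K \right)} = 47 + 12 Q$ ($M{\left(Q,K \right)} = - \frac{-66 - \left(28 + 24 \left(-3 + Q + 3\right)\right)}{2} = - \frac{-66 - \left(28 + 24 Q\right)}{2} = - \frac{-94 - 24 Q}{2} = 47 + 12 Q$)
$M{\left(31,-58 \right)} - \left(\left(-35\right) \left(-22\right) - 16\right) = \left(47 + 12 \cdot 31\right) - \left(\left(-35\right) \left(-22\right) - 16\right) = \left(47 + 372\right) - \left(770 - 16\right) = 419 - 754 = -335$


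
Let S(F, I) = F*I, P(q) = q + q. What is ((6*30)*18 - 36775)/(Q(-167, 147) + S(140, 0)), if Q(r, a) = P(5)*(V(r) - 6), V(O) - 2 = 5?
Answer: -6707/2 ≈ -3353.5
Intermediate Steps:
P(q) = 2*q
V(O) = 7 (V(O) = 2 + 5 = 7)
Q(r, a) = 10 (Q(r, a) = (2*5)*(7 - 6) = 10*1 = 10)
((6*30)*18 - 36775)/(Q(-167, 147) + S(140, 0)) = ((6*30)*18 - 36775)/(10 + 140*0) = (180*18 - 36775)/(10 + 0) = (3240 - 36775)/10 = -33535*⅒ = -6707/2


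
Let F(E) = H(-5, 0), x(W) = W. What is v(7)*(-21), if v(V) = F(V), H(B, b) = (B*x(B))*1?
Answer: -525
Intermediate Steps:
H(B, b) = B**2 (H(B, b) = (B*B)*1 = B**2*1 = B**2)
F(E) = 25 (F(E) = (-5)**2 = 25)
v(V) = 25
v(7)*(-21) = 25*(-21) = -525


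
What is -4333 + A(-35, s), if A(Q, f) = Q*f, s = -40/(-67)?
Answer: -291711/67 ≈ -4353.9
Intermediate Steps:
s = 40/67 (s = -40*(-1/67) = 40/67 ≈ 0.59702)
-4333 + A(-35, s) = -4333 - 35*40/67 = -4333 - 1400/67 = -291711/67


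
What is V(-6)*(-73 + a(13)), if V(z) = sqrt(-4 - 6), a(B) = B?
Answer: -60*I*sqrt(10) ≈ -189.74*I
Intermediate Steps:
V(z) = I*sqrt(10) (V(z) = sqrt(-10) = I*sqrt(10))
V(-6)*(-73 + a(13)) = (I*sqrt(10))*(-73 + 13) = (I*sqrt(10))*(-60) = -60*I*sqrt(10)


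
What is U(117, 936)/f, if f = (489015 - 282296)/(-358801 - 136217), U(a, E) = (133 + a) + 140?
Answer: -193057020/206719 ≈ -933.91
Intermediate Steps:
U(a, E) = 273 + a
f = -206719/495018 (f = 206719/(-495018) = 206719*(-1/495018) = -206719/495018 ≈ -0.41760)
U(117, 936)/f = (273 + 117)/(-206719/495018) = 390*(-495018/206719) = -193057020/206719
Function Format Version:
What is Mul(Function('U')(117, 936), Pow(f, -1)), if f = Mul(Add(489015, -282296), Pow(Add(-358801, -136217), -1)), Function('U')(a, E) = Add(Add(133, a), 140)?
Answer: Rational(-193057020, 206719) ≈ -933.91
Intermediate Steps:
Function('U')(a, E) = Add(273, a)
f = Rational(-206719, 495018) (f = Mul(206719, Pow(-495018, -1)) = Mul(206719, Rational(-1, 495018)) = Rational(-206719, 495018) ≈ -0.41760)
Mul(Function('U')(117, 936), Pow(f, -1)) = Mul(Add(273, 117), Pow(Rational(-206719, 495018), -1)) = Mul(390, Rational(-495018, 206719)) = Rational(-193057020, 206719)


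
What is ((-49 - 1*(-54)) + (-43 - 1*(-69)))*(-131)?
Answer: -4061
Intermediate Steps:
((-49 - 1*(-54)) + (-43 - 1*(-69)))*(-131) = ((-49 + 54) + (-43 + 69))*(-131) = (5 + 26)*(-131) = 31*(-131) = -4061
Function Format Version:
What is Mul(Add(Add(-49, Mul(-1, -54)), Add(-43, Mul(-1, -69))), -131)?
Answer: -4061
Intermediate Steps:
Mul(Add(Add(-49, Mul(-1, -54)), Add(-43, Mul(-1, -69))), -131) = Mul(Add(Add(-49, 54), Add(-43, 69)), -131) = Mul(Add(5, 26), -131) = Mul(31, -131) = -4061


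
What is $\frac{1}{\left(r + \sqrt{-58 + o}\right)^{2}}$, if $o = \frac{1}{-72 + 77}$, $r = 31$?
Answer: $\frac{25}{\left(155 + 17 i \sqrt{5}\right)^{2}} \approx 0.00087017 - 0.00045413 i$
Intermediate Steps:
$o = \frac{1}{5} \approx 0.2$
$\frac{1}{\left(r + \sqrt{-58 + o}\right)^{2}} = \frac{1}{\left(31 + \sqrt{-58 + \frac{1}{5}}\right)^{2}} = \frac{1}{\left(31 + \sqrt{- \frac{289}{5}}\right)^{2}} = \frac{1}{\left(31 + \frac{17 i \sqrt{5}}{5}\right)^{2}}$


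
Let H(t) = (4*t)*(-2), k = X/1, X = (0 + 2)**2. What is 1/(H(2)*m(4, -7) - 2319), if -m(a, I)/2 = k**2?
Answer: -1/1807 ≈ -0.00055340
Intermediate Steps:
X = 4 (X = 2**2 = 4)
k = 4 (k = 4/1 = 4*1 = 4)
H(t) = -8*t
m(a, I) = -32 (m(a, I) = -2*4**2 = -2*16 = -32)
1/(H(2)*m(4, -7) - 2319) = 1/(-8*2*(-32) - 2319) = 1/(-16*(-32) - 2319) = 1/(512 - 2319) = 1/(-1807) = -1/1807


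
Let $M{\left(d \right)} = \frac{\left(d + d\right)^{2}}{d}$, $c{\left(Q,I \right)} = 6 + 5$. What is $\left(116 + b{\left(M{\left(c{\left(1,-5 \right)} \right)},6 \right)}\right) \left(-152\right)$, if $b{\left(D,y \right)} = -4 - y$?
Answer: $-16112$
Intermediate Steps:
$c{\left(Q,I \right)} = 11$
$M{\left(d \right)} = 4 d$ ($M{\left(d \right)} = \frac{\left(2 d\right)^{2}}{d} = \frac{4 d^{2}}{d} = 4 d$)
$\left(116 + b{\left(M{\left(c{\left(1,-5 \right)} \right)},6 \right)}\right) \left(-152\right) = \left(116 - 10\right) \left(-152\right) = 106 \left(-152\right) = -16112$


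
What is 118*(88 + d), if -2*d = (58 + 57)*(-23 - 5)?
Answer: 200364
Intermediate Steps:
d = 1610 (d = -(58 + 57)*(-23 - 5)/2 = -115*(-28)/2 = -1/2*(-3220) = 1610)
118*(88 + d) = 118*(88 + 1610) = 118*1698 = 200364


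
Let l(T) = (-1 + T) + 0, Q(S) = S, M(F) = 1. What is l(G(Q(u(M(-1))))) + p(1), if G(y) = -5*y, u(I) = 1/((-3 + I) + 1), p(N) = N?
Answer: 5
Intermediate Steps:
u(I) = 1/(-2 + I)
l(T) = -1 + T
l(G(Q(u(M(-1))))) + p(1) = (-1 - 5/(-2 + 1)) + 1 = (-1 - 5/(-1)) + 1 = (-1 - 5*(-1)) + 1 = (-1 + 5) + 1 = 4 + 1 = 5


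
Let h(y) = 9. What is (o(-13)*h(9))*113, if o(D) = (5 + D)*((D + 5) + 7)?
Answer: 8136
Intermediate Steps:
o(D) = (5 + D)*(12 + D) (o(D) = (5 + D)*((5 + D) + 7) = (5 + D)*(12 + D))
(o(-13)*h(9))*113 = ((60 + (-13)² + 17*(-13))*9)*113 = ((60 + 169 - 221)*9)*113 = (8*9)*113 = 72*113 = 8136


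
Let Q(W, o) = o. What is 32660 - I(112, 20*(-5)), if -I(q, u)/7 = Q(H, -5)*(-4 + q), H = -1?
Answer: 28880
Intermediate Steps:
I(q, u) = -140 + 35*q (I(q, u) = -(-35)*(-4 + q) = -7*(20 - 5*q) = -140 + 35*q)
32660 - I(112, 20*(-5)) = 32660 - (-140 + 35*112) = 32660 - (-140 + 3920) = 32660 - 1*3780 = 32660 - 3780 = 28880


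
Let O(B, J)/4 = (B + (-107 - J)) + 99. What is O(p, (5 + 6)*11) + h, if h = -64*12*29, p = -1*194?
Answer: -23564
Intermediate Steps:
p = -194
O(B, J) = -32 - 4*J + 4*B (O(B, J) = 4*((B + (-107 - J)) + 99) = 4*((-107 + B - J) + 99) = 4*(-8 + B - J) = -32 - 4*J + 4*B)
h = -22272 (h = -768*29 = -22272)
O(p, (5 + 6)*11) + h = (-32 - 4*(5 + 6)*11 + 4*(-194)) - 22272 = (-32 - 44*11 - 776) - 22272 = (-32 - 4*121 - 776) - 22272 = (-32 - 484 - 776) - 22272 = -1292 - 22272 = -23564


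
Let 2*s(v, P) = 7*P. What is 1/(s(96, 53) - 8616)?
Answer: -2/16861 ≈ -0.00011862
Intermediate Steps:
s(v, P) = 7*P/2 (s(v, P) = (7*P)/2 = 7*P/2)
1/(s(96, 53) - 8616) = 1/((7/2)*53 - 8616) = 1/(371/2 - 8616) = 1/(-16861/2) = -2/16861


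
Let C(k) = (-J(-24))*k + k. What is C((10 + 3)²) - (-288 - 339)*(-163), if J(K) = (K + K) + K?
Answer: -89864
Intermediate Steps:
J(K) = 3*K (J(K) = 2*K + K = 3*K)
C(k) = 73*k (C(k) = (-3*(-24))*k + k = (-1*(-72))*k + k = 72*k + k = 73*k)
C((10 + 3)²) - (-288 - 339)*(-163) = 73*(10 + 3)² - (-288 - 339)*(-163) = 73*13² - (-627)*(-163) = 73*169 - 1*102201 = 12337 - 102201 = -89864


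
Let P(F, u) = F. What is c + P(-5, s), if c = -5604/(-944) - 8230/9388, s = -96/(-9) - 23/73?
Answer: 33117/553892 ≈ 0.059790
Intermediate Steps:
s = 2267/219 (s = -96*(-⅑) - 23*1/73 = 32/3 - 23/73 = 2267/219 ≈ 10.352)
c = 2802577/553892 (c = -5604*(-1/944) - 8230*1/9388 = 1401/236 - 4115/4694 = 2802577/553892 ≈ 5.0598)
c + P(-5, s) = 2802577/553892 - 5 = 33117/553892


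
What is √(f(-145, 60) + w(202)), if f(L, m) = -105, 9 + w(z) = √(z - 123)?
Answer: √(-114 + √79) ≈ 10.252*I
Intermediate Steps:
w(z) = -9 + √(-123 + z) (w(z) = -9 + √(z - 123) = -9 + √(-123 + z))
√(f(-145, 60) + w(202)) = √(-105 + (-9 + √(-123 + 202))) = √(-105 + (-9 + √79)) = √(-114 + √79)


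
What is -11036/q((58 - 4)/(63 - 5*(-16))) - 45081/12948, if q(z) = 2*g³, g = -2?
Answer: 1480967/2158 ≈ 686.27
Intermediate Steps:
q(z) = -16 (q(z) = 2*(-2)³ = 2*(-8) = -16)
-11036/q((58 - 4)/(63 - 5*(-16))) - 45081/12948 = -11036/(-16) - 45081/12948 = -11036*(-1/16) - 45081*1/12948 = 2759/4 - 15027/4316 = 1480967/2158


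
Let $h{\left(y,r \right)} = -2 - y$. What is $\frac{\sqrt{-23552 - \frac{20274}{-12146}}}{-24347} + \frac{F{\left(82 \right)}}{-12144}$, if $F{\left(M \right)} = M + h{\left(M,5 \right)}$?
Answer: $\frac{1}{6072} - \frac{i \sqrt{868567498607}}{147859331} \approx 0.00016469 - 0.0063031 i$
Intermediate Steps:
$F{\left(M \right)} = -2$ ($F{\left(M \right)} = M - \left(2 + M\right) = -2$)
$\frac{\sqrt{-23552 - \frac{20274}{-12146}}}{-24347} + \frac{F{\left(82 \right)}}{-12144} = \frac{\sqrt{-23552 - \frac{20274}{-12146}}}{-24347} - \frac{2}{-12144} = \sqrt{-23552 - - \frac{10137}{6073}} \left(- \frac{1}{24347}\right) - - \frac{1}{6072} = \sqrt{-23552 + \frac{10137}{6073}} \left(- \frac{1}{24347}\right) + \frac{1}{6072} = \sqrt{- \frac{143021159}{6073}} \left(- \frac{1}{24347}\right) + \frac{1}{6072} = \frac{i \sqrt{868567498607}}{6073} \left(- \frac{1}{24347}\right) + \frac{1}{6072} = - \frac{i \sqrt{868567498607}}{147859331} + \frac{1}{6072} = \frac{1}{6072} - \frac{i \sqrt{868567498607}}{147859331}$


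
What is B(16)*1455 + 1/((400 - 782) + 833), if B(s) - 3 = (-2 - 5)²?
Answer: 34122661/451 ≈ 75660.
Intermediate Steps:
B(s) = 52 (B(s) = 3 + (-2 - 5)² = 3 + (-7)² = 3 + 49 = 52)
B(16)*1455 + 1/((400 - 782) + 833) = 52*1455 + 1/((400 - 782) + 833) = 75660 + 1/(-382 + 833) = 75660 + 1/451 = 34122661/451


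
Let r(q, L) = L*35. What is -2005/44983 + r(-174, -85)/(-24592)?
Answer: 84517465/1106221936 ≈ 0.076402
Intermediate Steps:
r(q, L) = 35*L
-2005/44983 + r(-174, -85)/(-24592) = -2005/44983 + (35*(-85))/(-24592) = -2005*1/44983 - 2975*(-1/24592) = -2005/44983 + 2975/24592 = 84517465/1106221936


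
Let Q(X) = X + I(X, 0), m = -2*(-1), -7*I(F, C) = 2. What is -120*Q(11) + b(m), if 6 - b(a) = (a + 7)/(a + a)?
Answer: -35895/28 ≈ -1282.0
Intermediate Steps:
I(F, C) = -2/7 (I(F, C) = -⅐*2 = -2/7)
m = 2
b(a) = 6 - (7 + a)/(2*a) (b(a) = 6 - (a + 7)/(a + a) = 6 - (7 + a)/(2*a))
Q(X) = -2/7 + X (Q(X) = X - 2/7 = -2/7 + X)
-120*Q(11) + b(m) = -120*(-2/7 + 11) + (½)*(-7 + 11*2)/2 = -120*75/7 + (½)*(½)*(-7 + 22) = -9000/7 + (½)*(½)*15 = -9000/7 + 15/4 = -35895/28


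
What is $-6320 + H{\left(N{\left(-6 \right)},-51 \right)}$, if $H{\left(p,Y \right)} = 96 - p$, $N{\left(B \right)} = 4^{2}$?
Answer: $-6240$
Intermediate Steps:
$N{\left(B \right)} = 16$
$-6320 + H{\left(N{\left(-6 \right)},-51 \right)} = -6320 + \left(96 - 16\right) = -6320 + 80 = -6240$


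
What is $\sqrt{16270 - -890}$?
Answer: $2 \sqrt{4290} \approx 131.0$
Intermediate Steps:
$\sqrt{16270 - -890} = \sqrt{16270 + \left(-11055 + 11945\right)} = \sqrt{16270 + 890} = \sqrt{17160} = 2 \sqrt{4290}$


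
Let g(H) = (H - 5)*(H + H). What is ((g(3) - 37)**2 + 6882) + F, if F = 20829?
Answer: 30112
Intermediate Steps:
g(H) = 2*H*(-5 + H) (g(H) = (-5 + H)*(2*H) = 2*H*(-5 + H))
((g(3) - 37)**2 + 6882) + F = ((2*3*(-5 + 3) - 37)**2 + 6882) + 20829 = ((2*3*(-2) - 37)**2 + 6882) + 20829 = ((-12 - 37)**2 + 6882) + 20829 = ((-49)**2 + 6882) + 20829 = (2401 + 6882) + 20829 = 9283 + 20829 = 30112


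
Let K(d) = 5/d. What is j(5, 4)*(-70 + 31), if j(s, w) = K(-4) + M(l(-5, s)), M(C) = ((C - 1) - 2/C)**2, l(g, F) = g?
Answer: -117429/100 ≈ -1174.3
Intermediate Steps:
M(C) = (-1 + C - 2/C)**2 (M(C) = ((-1 + C) - 2/C)**2 = (-1 + C - 2/C)**2)
j(s, w) = 3011/100 (j(s, w) = 5/(-4) + (2 - 5 - 1*(-5)**2)**2/(-5)**2 = 5*(-1/4) + (2 - 5 - 1*25)**2/25 = -5/4 + (2 - 5 - 25)**2/25 = -5/4 + (1/25)*(-28)**2 = -5/4 + (1/25)*784 = -5/4 + 784/25 = 3011/100)
j(5, 4)*(-70 + 31) = 3011*(-70 + 31)/100 = (3011/100)*(-39) = -117429/100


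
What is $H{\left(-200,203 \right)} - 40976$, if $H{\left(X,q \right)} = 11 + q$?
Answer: $-40762$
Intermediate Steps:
$H{\left(-200,203 \right)} - 40976 = \left(11 + 203\right) - 40976 = 214 - 40976 = -40762$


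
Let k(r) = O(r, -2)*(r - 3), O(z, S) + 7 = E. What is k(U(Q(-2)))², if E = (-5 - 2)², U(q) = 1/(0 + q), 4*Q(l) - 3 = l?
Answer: 1764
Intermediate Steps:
Q(l) = ¾ + l/4
U(q) = 1/q
E = 49 (E = (-7)² = 49)
O(z, S) = 42 (O(z, S) = -7 + 49 = 42)
k(r) = -126 + 42*r (k(r) = 42*(r - 3) = 42*(-3 + r) = -126 + 42*r)
k(U(Q(-2)))² = (-126 + 42/(¾ + (¼)*(-2)))² = (-126 + 42/(¾ - ½))² = (-126 + 42/(¼))² = (-126 + 42*4)² = (-126 + 168)² = 42² = 1764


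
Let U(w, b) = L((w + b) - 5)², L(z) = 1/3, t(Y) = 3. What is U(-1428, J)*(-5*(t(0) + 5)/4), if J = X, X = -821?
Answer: -10/9 ≈ -1.1111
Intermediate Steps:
J = -821
L(z) = ⅓
U(w, b) = ⅑ (U(w, b) = (⅓)² = ⅑)
U(-1428, J)*(-5*(t(0) + 5)/4) = (-5*(3 + 5)/4)/9 = (-5*8*(¼))/9 = (-40*¼)/9 = (⅑)*(-10) = -10/9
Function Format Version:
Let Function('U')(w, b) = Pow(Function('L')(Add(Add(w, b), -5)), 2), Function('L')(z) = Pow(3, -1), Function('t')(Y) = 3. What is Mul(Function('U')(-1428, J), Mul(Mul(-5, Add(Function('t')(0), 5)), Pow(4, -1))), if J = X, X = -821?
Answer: Rational(-10, 9) ≈ -1.1111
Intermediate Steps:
J = -821
Function('L')(z) = Rational(1, 3)
Function('U')(w, b) = Rational(1, 9) (Function('U')(w, b) = Pow(Rational(1, 3), 2) = Rational(1, 9))
Mul(Function('U')(-1428, J), Mul(Mul(-5, Add(Function('t')(0), 5)), Pow(4, -1))) = Mul(Rational(1, 9), Mul(Mul(-5, Add(3, 5)), Pow(4, -1))) = Mul(Rational(1, 9), Mul(Mul(-5, 8), Rational(1, 4))) = Mul(Rational(1, 9), Mul(-40, Rational(1, 4))) = Mul(Rational(1, 9), -10) = Rational(-10, 9)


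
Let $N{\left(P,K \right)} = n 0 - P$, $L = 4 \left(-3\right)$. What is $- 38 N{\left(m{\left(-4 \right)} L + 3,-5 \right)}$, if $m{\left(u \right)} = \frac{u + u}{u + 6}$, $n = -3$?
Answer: $1938$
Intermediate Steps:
$L = -12$
$m{\left(u \right)} = \frac{2 u}{6 + u}$
$N{\left(P,K \right)} = - P$ ($N{\left(P,K \right)} = \left(-3\right) 0 - P = 0 - P = - P$)
$- 38 N{\left(m{\left(-4 \right)} L + 3,-5 \right)} = - 38 \left(- (2 \left(-4\right) \frac{1}{6 - 4} \left(-12\right) + 3)\right) = - 38 \left(- (2 \left(-4\right) \frac{1}{2} \left(-12\right) + 3)\right) = - 38 \left(- (\left(-4\right) \left(-12\right) + 3)\right) = - 38 \left(- (48 + 3)\right) = - 38 \left(\left(-1\right) 51\right) = \left(-38\right) \left(-51\right) = 1938$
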